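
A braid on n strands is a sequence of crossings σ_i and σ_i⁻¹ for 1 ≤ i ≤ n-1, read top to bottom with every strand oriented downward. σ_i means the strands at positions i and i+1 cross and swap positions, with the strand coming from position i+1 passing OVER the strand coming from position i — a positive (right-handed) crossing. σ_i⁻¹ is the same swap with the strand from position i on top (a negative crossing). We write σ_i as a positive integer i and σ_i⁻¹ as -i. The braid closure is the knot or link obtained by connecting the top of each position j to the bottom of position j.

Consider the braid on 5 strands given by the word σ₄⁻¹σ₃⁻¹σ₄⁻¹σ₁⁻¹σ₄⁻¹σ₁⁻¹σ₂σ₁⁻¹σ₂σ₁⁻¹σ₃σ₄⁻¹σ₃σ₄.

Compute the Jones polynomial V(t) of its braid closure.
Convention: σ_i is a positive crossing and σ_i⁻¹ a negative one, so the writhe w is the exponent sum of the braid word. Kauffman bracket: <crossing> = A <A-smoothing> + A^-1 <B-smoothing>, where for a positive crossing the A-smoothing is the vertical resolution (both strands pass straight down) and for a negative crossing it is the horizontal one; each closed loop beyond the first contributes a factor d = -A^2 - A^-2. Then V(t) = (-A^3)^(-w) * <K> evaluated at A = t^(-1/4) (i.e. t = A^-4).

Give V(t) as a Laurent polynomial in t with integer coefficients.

The presented braid s4^-1 s3^-1 s4^-1 s1^-1 s4^-1 s1^-1 s2 s1^-1 s2 s1^-1 s3 s4^-1 s3 s4 on 5 strands reduces by inverse Markov moves (closure unchanged at each step):
  Deconjugate: the word is γ·β·γ⁻¹ with γ = s4^-1 s3^-1 (prefix) and γ⁻¹ = s3 s4 (suffix); strip both.
Reduced to β = s4^-1 s1^-1 s4^-1 s1^-1 s2 s1^-1 s2 s1^-1 s3 s4^-1 on 5 strands, 10 crossings.
Compute on β:
Braid: s4^-1 s1^-1 s4^-1 s1^-1 s2 s1^-1 s2 s1^-1 s3 s4^-1 on 5 strands, 10 crossings.
Writhe w = (#positive) - (#negative) = 3 - 7 = -4.
Computing the Kauffman bracket via state sum. There are 2^10 = 1024 states.
Smooth each crossing (0=||, 1=⌣⌢); contribution A^(Σ sign_k(1-2s_k)) * d^(L-1).
Tabulate the states by total A-exponent and number of loops L (A-exp: L × count):
  A^10: L=8 ×1
  A^8: L=7 ×10
  A^6: L=6 ×45
  A^4: L=5 ×118, L=7 ×2
  A^2: L=4 ×195, L=6 ×15
  A^0: L=3 ×203, L=5 ×49
  A^-2: L=2 ×123, L=4 ×85, L=6 ×2
  A^-4: L=1 ×33, L=3 ×78, L=5 ×9
  A^-6: L=2 ×29, L=4 ×16
  A^-8: L=3 ×9, L=5 ×1
  A^-10: L=4 ×1
Each group contributes A^e * Σ count * d^(L-1):
Powers of d = -A^2 - A^-2: d^2 = A^4 + 2 + A^-4; d^3 = -A^6 - 3*A^2 - 3*A^-2 - A^-6; d^4 = A^8 + 4*A^4 + 6 + 4*A^-4 + A^-8; d^5 = -A^10 - 5*A^6 - 10*A^2 - 10*A^-2 - 5*A^-6 - A^-10; d^6 = A^12 + 6*A^8 + 15*A^4 + 20 + 15*A^-4 + 6*A^-8 + A^-12; d^7 = -A^14 - 7*A^10 - 21*A^6 - 35*A^2 - 35*A^-2 - 21*A^-6 - 7*A^-10 - A^-14.
  A^10 * (d^7) = -A^24 - 7*A^20 - 21*A^16 - 35*A^12 - 35*A^8 - 21*A^4 - 7 - A^-4
  A^8 * (10*d^6) = 10*A^20 + 60*A^16 + 150*A^12 + 200*A^8 + 150*A^4 + 60 + 10*A^-4
  A^6 * (45*d^5) = -45*A^16 - 225*A^12 - 450*A^8 - 450*A^4 - 225 - 45*A^-4
  A^4 * (118*d^4 + 2*d^6) = 2*A^16 + 130*A^12 + 502*A^8 + 748*A^4 + 502 + 130*A^-4 + 2*A^-8
  A^2 * (195*d^3 + 15*d^5) = -15*A^12 - 270*A^8 - 735*A^4 - 735 - 270*A^-4 - 15*A^-8
  A^0 * (203*d^2 + 49*d^4) = 49*A^8 + 399*A^4 + 700 + 399*A^-4 + 49*A^-8
  A^-2 * (123*d + 85*d^3 + 2*d^5) = -2*A^8 - 95*A^4 - 398 - 398*A^-4 - 95*A^-8 - 2*A^-12
  A^-4 * (33 + 78*d^2 + 9*d^4) = 9*A^4 + 114 + 243*A^-4 + 114*A^-8 + 9*A^-12
  A^-6 * (29*d + 16*d^3) = -16 - 77*A^-4 - 77*A^-8 - 16*A^-12
  A^-8 * (9*d^2 + d^4) = 1 + 13*A^-4 + 24*A^-8 + 13*A^-12 + A^-16
  A^-10 * (d^3) = -A^-4 - 3*A^-8 - 3*A^-12 - A^-16
Summing the groups: <K> = -A^24 + 3*A^20 - 4*A^16 + 5*A^12 - 6*A^8 + 5*A^4 - 4 + 3*A^-4 - A^-8 + A^-12
Normalise by the writhe: (-A^3)^(-w) = (-A^3)^(4) = A^12, so f(A) = A^12 * <K> = -A^36 + 3*A^32 - 4*A^28 + 5*A^24 - 6*A^20 + 5*A^16 - 4*A^12 + 3*A^8 - A^4 + 1.
Substitute A = t^(-1/4), i.e. A^e → t^(-e/4): V(t) = 1 - t^-1 + 3*t^-2 - 4*t^-3 + 5*t^-4 - 6*t^-5 + 5*t^-6 - 4*t^-7 + 3*t^-8 - t^-9

Answer: 1 - t^-1 + 3*t^-2 - 4*t^-3 + 5*t^-4 - 6*t^-5 + 5*t^-6 - 4*t^-7 + 3*t^-8 - t^-9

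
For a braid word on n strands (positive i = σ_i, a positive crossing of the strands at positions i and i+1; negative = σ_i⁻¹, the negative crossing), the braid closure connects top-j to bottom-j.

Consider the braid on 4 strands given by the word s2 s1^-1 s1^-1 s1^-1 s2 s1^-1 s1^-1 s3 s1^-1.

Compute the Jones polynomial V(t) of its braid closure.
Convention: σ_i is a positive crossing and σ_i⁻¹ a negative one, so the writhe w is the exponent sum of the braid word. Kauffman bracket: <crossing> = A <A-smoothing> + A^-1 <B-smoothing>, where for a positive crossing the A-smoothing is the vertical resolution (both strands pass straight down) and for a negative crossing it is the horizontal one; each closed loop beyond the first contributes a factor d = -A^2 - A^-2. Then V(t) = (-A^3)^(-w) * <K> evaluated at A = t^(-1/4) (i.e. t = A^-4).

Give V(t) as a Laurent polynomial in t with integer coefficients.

Braid: s2 s1^-1 s1^-1 s1^-1 s2 s1^-1 s1^-1 s3 s1^-1 on 4 strands, 9 crossings.
Writhe w = (#positive) - (#negative) = 3 - 6 = -3.
Enumerate smoothing states for the bracket polynomial. There are 2^9 = 512 states.
For each crossing: s=0 is the vertical smoothing, s=1 horizontal. Crossing k contributes A^(sign_k * (1 - 2*s_k)); loop factor d = -A^2 - A^-2.
Tabulate the states by total A-exponent and number of loops L (A-exp: L × count):
  A^9: L=8 ×1
  A^7: L=7 ×9
  A^5: L=6 ×36
  A^3: L=5 ×84
  A^1: L=4 ×126
  A^-1: L=3 ×124, L=5 ×2
  A^-3: L=2 ×75, L=4 ×9
  A^-5: L=1 ×21, L=3 ×15
  A^-7: L=2 ×8, L=4 ×1
  A^-9: L=3 ×1
Each group contributes A^e * Σ count * d^(L-1):
Powers of d = -A^2 - A^-2: d^2 = A^4 + 2 + A^-4; d^3 = -A^6 - 3*A^2 - 3*A^-2 - A^-6; d^4 = A^8 + 4*A^4 + 6 + 4*A^-4 + A^-8; d^5 = -A^10 - 5*A^6 - 10*A^2 - 10*A^-2 - 5*A^-6 - A^-10; d^6 = A^12 + 6*A^8 + 15*A^4 + 20 + 15*A^-4 + 6*A^-8 + A^-12; d^7 = -A^14 - 7*A^10 - 21*A^6 - 35*A^2 - 35*A^-2 - 21*A^-6 - 7*A^-10 - A^-14.
  A^9 * (d^7) = -A^23 - 7*A^19 - 21*A^15 - 35*A^11 - 35*A^7 - 21*A^3 - 7*A^-1 - A^-5
  A^7 * (9*d^6) = 9*A^19 + 54*A^15 + 135*A^11 + 180*A^7 + 135*A^3 + 54*A^-1 + 9*A^-5
  A^5 * (36*d^5) = -36*A^15 - 180*A^11 - 360*A^7 - 360*A^3 - 180*A^-1 - 36*A^-5
  A^3 * (84*d^4) = 84*A^11 + 336*A^7 + 504*A^3 + 336*A^-1 + 84*A^-5
  A^1 * (126*d^3) = -126*A^7 - 378*A^3 - 378*A^-1 - 126*A^-5
  A^-1 * (124*d^2 + 2*d^4) = 2*A^7 + 132*A^3 + 260*A^-1 + 132*A^-5 + 2*A^-9
  A^-3 * (75*d + 9*d^3) = -9*A^3 - 102*A^-1 - 102*A^-5 - 9*A^-9
  A^-5 * (21 + 15*d^2) = 15*A^-1 + 51*A^-5 + 15*A^-9
  A^-7 * (8*d + d^3) = -A^-1 - 11*A^-5 - 11*A^-9 - A^-13
  A^-9 * (d^2) = A^-5 + 2*A^-9 + A^-13
Summing the groups: <K> = -A^23 + 2*A^19 - 3*A^15 + 4*A^11 - 3*A^7 + 3*A^3 - 3*A^-1 + A^-5 - A^-9
Normalise by the writhe: (-A^3)^(-w) = (-A^3)^(3) = -A^9, so f(A) = -A^9 * <K> = A^32 - 2*A^28 + 3*A^24 - 4*A^20 + 3*A^16 - 3*A^12 + 3*A^8 - A^4 + 1.
Substitute A = t^(-1/4), i.e. A^e → t^(-e/4): V(t) = 1 - t^-1 + 3*t^-2 - 3*t^-3 + 3*t^-4 - 4*t^-5 + 3*t^-6 - 2*t^-7 + t^-8

Answer: 1 - t^-1 + 3*t^-2 - 3*t^-3 + 3*t^-4 - 4*t^-5 + 3*t^-6 - 2*t^-7 + t^-8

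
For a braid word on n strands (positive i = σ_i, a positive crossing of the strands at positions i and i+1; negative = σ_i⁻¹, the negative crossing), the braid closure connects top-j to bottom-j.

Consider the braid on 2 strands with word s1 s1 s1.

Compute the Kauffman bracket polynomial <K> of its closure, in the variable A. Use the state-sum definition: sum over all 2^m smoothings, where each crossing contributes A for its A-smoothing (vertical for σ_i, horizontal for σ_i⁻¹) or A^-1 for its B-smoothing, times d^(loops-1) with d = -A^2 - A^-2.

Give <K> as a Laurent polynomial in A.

-A^5 - A^-3 + A^-7

Derivation:
Braid: s1 s1 s1 on 2 strands, 3 crossings.
Writhe w = (#positive) - (#negative) = 3 - 0 = 3.
State-sum expansion of <K>. There are 2^3 = 8 states.
For each crossing: s=0 is the vertical smoothing, s=1 horizontal. Crossing k contributes A^(sign_k * (1 - 2*s_k)); loop factor d = -A^2 - A^-2.
  state 000: A-exp=+3, loops=2, term = A^3 * d^1
  state 001: A-exp=+1, loops=1, term = A^1 * d^0
  state 010: A-exp=+1, loops=1, term = A^1 * d^0
  state 011: A-exp=-1, loops=2, term = A^-1 * d^1
  state 100: A-exp=+1, loops=1, term = A^1 * d^0
  state 101: A-exp=-1, loops=2, term = A^-1 * d^1
  state 110: A-exp=-1, loops=2, term = A^-1 * d^1
  state 111: A-exp=-3, loops=3, term = A^-3 * d^2
Collect the terms by A-exponent (count of states per loop number):
Powers of d = -A^2 - A^-2: d^2 = A^4 + 2 + A^-4.
  A^3 * (d) = -A^5 - A
  A^1 * (3) = 3*A
  A^-1 * (3*d) = -3*A - 3*A^-3
  A^-3 * (d^2) = A + 2*A^-3 + A^-7
Summing the groups: <K> = -A^5 - A^-3 + A^-7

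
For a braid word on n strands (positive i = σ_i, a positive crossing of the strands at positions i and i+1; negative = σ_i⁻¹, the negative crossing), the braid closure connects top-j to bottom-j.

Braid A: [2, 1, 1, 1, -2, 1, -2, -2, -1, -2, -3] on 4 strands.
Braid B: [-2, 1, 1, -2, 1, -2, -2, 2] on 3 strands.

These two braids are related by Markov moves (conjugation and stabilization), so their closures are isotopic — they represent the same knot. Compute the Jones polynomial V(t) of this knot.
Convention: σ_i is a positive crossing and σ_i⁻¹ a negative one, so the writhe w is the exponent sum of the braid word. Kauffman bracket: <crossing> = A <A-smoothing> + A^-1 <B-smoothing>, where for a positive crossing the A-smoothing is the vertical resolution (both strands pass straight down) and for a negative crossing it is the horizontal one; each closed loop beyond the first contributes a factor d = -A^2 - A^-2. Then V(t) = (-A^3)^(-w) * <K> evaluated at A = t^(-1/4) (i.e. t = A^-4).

-t^3 + 2*t^2 - 2*t + 3 - 2*t^-1 + 2*t^-2 - t^-3

Derivation:
Markov-equivalent braids have isotopic closures, hence identical knot invariants. Strip the Markov moves from each word to reach a common short braid β, then compute V(t) once on β.
Braid A: s2 s1 s1 s1 s2^-1 s1 s2^-1 s2^-1 s1^-1 s2^-1 s3^-1 on 4 strands reduces by inverse Markov moves (closure unchanged at each step):
  Destabilize: the word has the form β·s3^-1 where s3^-1 occurs only as the final letter (β ∈ B_3); drop it and the last strand → 3 strands.
  Deconjugate: the word is γ·β·γ⁻¹ with γ = s2 s1 (prefix) and γ⁻¹ = s1^-1 s2^-1 (suffix); strip both.
Reduced to β = s1 s1 s2^-1 s1 s2^-1 s2^-1 on 3 strands, 6 crossings.
Braid B: s2^-1 s1 s1 s2^-1 s1 s2^-1 s2^-1 s2 on 3 strands reduces by inverse Markov moves (closure unchanged at each step):
  Deconjugate: the word is γ·β·γ⁻¹ with γ = s2^-1 (prefix) and γ⁻¹ = s2 (suffix); strip both.
Reduced to β = s1 s1 s2^-1 s1 s2^-1 s2^-1 on 3 strands, 6 crossings.
Both give the same β = s1 s1 s2^-1 s1 s2^-1 s2^-1 on 3 strands, so one state sum suffices:
Braid: s1 s1 s2^-1 s1 s2^-1 s2^-1 on 3 strands, 6 crossings.
Writhe w = (#positive) - (#negative) = 3 - 3 = 0.
Enumerate smoothing states for the bracket polynomial. There are 2^6 = 64 states.
For each crossing: s=0 is the vertical smoothing, s=1 horizontal. Crossing k contributes A^(sign_k * (1 - 2*s_k)); loop factor d = -A^2 - A^-2.
Tabulate the states by total A-exponent and number of loops L (A-exp: L × count):
  A^6: L=4 ×1
  A^4: L=3 ×6
  A^2: L=2 ×14, L=4 ×1
  A^0: L=1 ×13, L=3 ×7
  A^-2: L=2 ×14, L=4 ×1
  A^-4: L=3 ×6
  A^-6: L=4 ×1
Each group contributes A^e * Σ count * d^(L-1):
Powers of d = -A^2 - A^-2: d^2 = A^4 + 2 + A^-4; d^3 = -A^6 - 3*A^2 - 3*A^-2 - A^-6.
  A^6 * (d^3) = -A^12 - 3*A^8 - 3*A^4 - 1
  A^4 * (6*d^2) = 6*A^8 + 12*A^4 + 6
  A^2 * (14*d + d^3) = -A^8 - 17*A^4 - 17 - A^-4
  A^0 * (13 + 7*d^2) = 7*A^4 + 27 + 7*A^-4
  A^-2 * (14*d + d^3) = -A^4 - 17 - 17*A^-4 - A^-8
  A^-4 * (6*d^2) = 6 + 12*A^-4 + 6*A^-8
  A^-6 * (d^3) = -1 - 3*A^-4 - 3*A^-8 - A^-12
Summing the groups: <K> = -A^12 + 2*A^8 - 2*A^4 + 3 - 2*A^-4 + 2*A^-8 - A^-12
Normalise by the writhe: (-A^3)^(-w) = (-A^3)^(0) = 1, so f(A) = 1 * <K> = -A^12 + 2*A^8 - 2*A^4 + 3 - 2*A^-4 + 2*A^-8 - A^-12.
Substitute A = t^(-1/4), i.e. A^e → t^(-e/4): V(t) = -t^3 + 2*t^2 - 2*t + 3 - 2*t^-1 + 2*t^-2 - t^-3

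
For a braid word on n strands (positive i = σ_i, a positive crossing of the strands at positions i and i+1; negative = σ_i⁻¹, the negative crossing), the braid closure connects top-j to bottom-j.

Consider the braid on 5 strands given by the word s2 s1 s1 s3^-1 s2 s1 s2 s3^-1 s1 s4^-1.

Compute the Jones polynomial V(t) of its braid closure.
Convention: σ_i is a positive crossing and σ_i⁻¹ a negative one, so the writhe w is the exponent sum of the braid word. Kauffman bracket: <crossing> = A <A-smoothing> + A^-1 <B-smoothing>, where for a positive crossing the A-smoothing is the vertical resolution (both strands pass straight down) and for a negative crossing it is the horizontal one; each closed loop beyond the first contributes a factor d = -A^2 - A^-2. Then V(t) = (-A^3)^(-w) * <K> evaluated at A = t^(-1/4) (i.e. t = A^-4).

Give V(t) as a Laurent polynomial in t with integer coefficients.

The presented braid s2 s1 s1 s3^-1 s2 s1 s2 s3^-1 s1 s4^-1 on 5 strands reduces by inverse Markov moves (closure unchanged at each step):
  Destabilize: the word has the form β·s4^-1 where s4^-1 occurs only as the final letter (β ∈ B_4); drop it and the last strand → 4 strands.
Reduced to β = s2 s1 s1 s3^-1 s2 s1 s2 s3^-1 s1 on 4 strands, 9 crossings.
Compute on β:
Braid: s2 s1 s1 s3^-1 s2 s1 s2 s3^-1 s1 on 4 strands, 9 crossings.
Writhe w = (#positive) - (#negative) = 7 - 2 = 5.
Computing the Kauffman bracket via state sum. There are 2^9 = 512 states.
Each crossing splits two ways (0=vertical, 1=horizontal). The state's weight is A^(#A-smoothings - #B-smoothings) * d^(loops - 1).
Tabulate the states by total A-exponent and number of loops L (A-exp: L × count):
  A^9: L=4 ×1
  A^7: L=3 ×9
  A^5: L=2 ×28, L=4 ×8
  A^3: L=1 ×32, L=3 ×48, L=5 ×4
  A^1: L=2 ×91, L=4 ×34, L=6 ×1
  A^-1: L=1 ×23, L=3 ×92, L=5 ×11
  A^-3: L=2 ×43, L=4 ×40, L=6 ×1
  A^-5: L=1 ×4, L=3 ×26, L=5 ×6
  A^-7: L=2 ×4, L=4 ×5
  A^-9: L=3 ×1
Each group contributes A^e * Σ count * d^(L-1):
Powers of d = -A^2 - A^-2: d^2 = A^4 + 2 + A^-4; d^3 = -A^6 - 3*A^2 - 3*A^-2 - A^-6; d^4 = A^8 + 4*A^4 + 6 + 4*A^-4 + A^-8; d^5 = -A^10 - 5*A^6 - 10*A^2 - 10*A^-2 - 5*A^-6 - A^-10.
  A^9 * (d^3) = -A^15 - 3*A^11 - 3*A^7 - A^3
  A^7 * (9*d^2) = 9*A^11 + 18*A^7 + 9*A^3
  A^5 * (28*d + 8*d^3) = -8*A^11 - 52*A^7 - 52*A^3 - 8*A^-1
  A^3 * (32 + 48*d^2 + 4*d^4) = 4*A^11 + 64*A^7 + 152*A^3 + 64*A^-1 + 4*A^-5
  A^1 * (91*d + 34*d^3 + d^5) = -A^11 - 39*A^7 - 203*A^3 - 203*A^-1 - 39*A^-5 - A^-9
  A^-1 * (23 + 92*d^2 + 11*d^4) = 11*A^7 + 136*A^3 + 273*A^-1 + 136*A^-5 + 11*A^-9
  A^-3 * (43*d + 40*d^3 + d^5) = -A^7 - 45*A^3 - 173*A^-1 - 173*A^-5 - 45*A^-9 - A^-13
  A^-5 * (4 + 26*d^2 + 6*d^4) = 6*A^3 + 50*A^-1 + 92*A^-5 + 50*A^-9 + 6*A^-13
  A^-7 * (4*d + 5*d^3) = -5*A^-1 - 19*A^-5 - 19*A^-9 - 5*A^-13
  A^-9 * (d^2) = A^-5 + 2*A^-9 + A^-13
Summing the groups: <K> = -A^15 + A^11 - 2*A^7 + 2*A^3 - 2*A^-1 + 2*A^-5 - 2*A^-9 + A^-13
Normalise by the writhe: (-A^3)^(-w) = (-A^3)^(-5) = -A^-15, so f(A) = -A^-15 * <K> = 1 - A^-4 + 2*A^-8 - 2*A^-12 + 2*A^-16 - 2*A^-20 + 2*A^-24 - A^-28.
Substitute A = t^(-1/4), i.e. A^e → t^(-e/4): V(t) = -t^7 + 2*t^6 - 2*t^5 + 2*t^4 - 2*t^3 + 2*t^2 - t + 1

Answer: -t^7 + 2*t^6 - 2*t^5 + 2*t^4 - 2*t^3 + 2*t^2 - t + 1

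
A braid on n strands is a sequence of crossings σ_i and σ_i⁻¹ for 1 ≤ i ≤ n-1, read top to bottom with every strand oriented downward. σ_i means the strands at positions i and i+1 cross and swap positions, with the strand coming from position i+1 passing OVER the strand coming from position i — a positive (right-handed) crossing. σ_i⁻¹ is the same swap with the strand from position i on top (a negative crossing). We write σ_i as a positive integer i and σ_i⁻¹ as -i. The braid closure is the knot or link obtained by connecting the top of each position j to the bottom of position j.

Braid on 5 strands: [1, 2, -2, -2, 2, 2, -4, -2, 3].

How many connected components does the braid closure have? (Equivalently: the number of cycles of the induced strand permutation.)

2

Derivation:
Track the strand permutation on 5 strands, starting from identity.
  step 1: s1 swaps positions 1,2 -> [2 1 3 4 5]
  step 2: s2 swaps positions 2,3 -> [2 3 1 4 5]
  step 3: s2^-1 swaps positions 2,3 -> [2 1 3 4 5]
  step 4: s2^-1 swaps positions 2,3 -> [2 3 1 4 5]
  step 5: s2 swaps positions 2,3 -> [2 1 3 4 5]
  step 6: s2 swaps positions 2,3 -> [2 3 1 4 5]
  step 7: s4^-1 swaps positions 4,5 -> [2 3 1 5 4]
  step 8: s2^-1 swaps positions 2,3 -> [2 1 3 5 4]
  step 9: s3 swaps positions 3,4 -> [2 1 5 3 4]
Final permutation (position -> original strand): [2 1 5 3 4]
Closure components = cycle count of this permutation = 2.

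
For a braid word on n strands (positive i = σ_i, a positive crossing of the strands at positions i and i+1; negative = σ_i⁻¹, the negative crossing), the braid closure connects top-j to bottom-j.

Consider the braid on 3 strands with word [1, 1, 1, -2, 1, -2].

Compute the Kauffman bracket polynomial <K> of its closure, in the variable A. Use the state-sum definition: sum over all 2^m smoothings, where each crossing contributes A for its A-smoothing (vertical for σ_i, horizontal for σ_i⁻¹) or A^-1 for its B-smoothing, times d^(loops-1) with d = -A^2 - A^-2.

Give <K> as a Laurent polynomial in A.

Braid: s1 s1 s1 s2^-1 s1 s2^-1 on 3 strands, 6 crossings.
Writhe w = (#positive) - (#negative) = 4 - 2 = 2.
Enumerate smoothing states for the bracket polynomial. There are 2^6 = 64 states.
For each crossing: s=0 is the vertical smoothing, s=1 horizontal. Crossing k contributes A^(sign_k * (1 - 2*s_k)); loop factor d = -A^2 - A^-2.
Tabulate the states by total A-exponent and number of loops L (A-exp: L × count):
  A^6: L=3 ×1
  A^4: L=2 ×6
  A^2: L=1 ×11, L=3 ×4
  A^0: L=2 ×19, L=4 ×1
  A^-2: L=3 ×15
  A^-4: L=4 ×6
  A^-6: L=5 ×1
Each group contributes A^e * Σ count * d^(L-1):
Powers of d = -A^2 - A^-2: d^2 = A^4 + 2 + A^-4; d^3 = -A^6 - 3*A^2 - 3*A^-2 - A^-6; d^4 = A^8 + 4*A^4 + 6 + 4*A^-4 + A^-8.
  A^6 * (d^2) = A^10 + 2*A^6 + A^2
  A^4 * (6*d) = -6*A^6 - 6*A^2
  A^2 * (11 + 4*d^2) = 4*A^6 + 19*A^2 + 4*A^-2
  A^0 * (19*d + d^3) = -A^6 - 22*A^2 - 22*A^-2 - A^-6
  A^-2 * (15*d^2) = 15*A^2 + 30*A^-2 + 15*A^-6
  A^-4 * (6*d^3) = -6*A^2 - 18*A^-2 - 18*A^-6 - 6*A^-10
  A^-6 * (d^4) = A^2 + 4*A^-2 + 6*A^-6 + 4*A^-10 + A^-14
Summing the groups: <K> = A^10 - A^6 + 2*A^2 - 2*A^-2 + 2*A^-6 - 2*A^-10 + A^-14

Answer: A^10 - A^6 + 2*A^2 - 2*A^-2 + 2*A^-6 - 2*A^-10 + A^-14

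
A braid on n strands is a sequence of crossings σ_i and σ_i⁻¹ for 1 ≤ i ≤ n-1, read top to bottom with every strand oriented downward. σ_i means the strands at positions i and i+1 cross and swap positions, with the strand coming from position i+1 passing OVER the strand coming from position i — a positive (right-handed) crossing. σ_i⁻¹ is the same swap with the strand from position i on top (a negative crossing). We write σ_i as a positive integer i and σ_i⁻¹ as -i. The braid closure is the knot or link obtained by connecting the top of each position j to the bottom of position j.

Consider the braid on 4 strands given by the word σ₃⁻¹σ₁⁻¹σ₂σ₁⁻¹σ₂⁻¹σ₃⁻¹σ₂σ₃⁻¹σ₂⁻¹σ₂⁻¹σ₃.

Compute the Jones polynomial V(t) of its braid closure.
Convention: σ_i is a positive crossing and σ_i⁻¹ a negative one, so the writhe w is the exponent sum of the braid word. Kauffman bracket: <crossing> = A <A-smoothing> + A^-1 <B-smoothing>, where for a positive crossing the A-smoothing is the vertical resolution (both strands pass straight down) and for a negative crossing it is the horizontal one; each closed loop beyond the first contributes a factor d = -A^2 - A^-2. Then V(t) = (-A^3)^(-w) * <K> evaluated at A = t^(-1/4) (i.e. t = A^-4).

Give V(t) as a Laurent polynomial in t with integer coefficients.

The presented braid s3^-1 s1^-1 s2 s1^-1 s2^-1 s3^-1 s2 s3^-1 s2^-1 s2^-1 s3 on 4 strands reduces by inverse Markov moves (closure unchanged at each step):
  Deconjugate: the word is γ·β·γ⁻¹ with γ = s3^-1 (prefix) and γ⁻¹ = s3 (suffix); strip both.
Reduced to β = s1^-1 s2 s1^-1 s2^-1 s3^-1 s2 s3^-1 s2^-1 s2^-1 on 4 strands, 9 crossings.
Compute on β:
Braid: s1^-1 s2 s1^-1 s2^-1 s3^-1 s2 s3^-1 s2^-1 s2^-1 on 4 strands, 9 crossings.
Writhe w = (#positive) - (#negative) = 2 - 7 = -5.
Enumerate smoothing states for the bracket polynomial. There are 2^9 = 512 states.
For each crossing: s=0 is the vertical smoothing, s=1 horizontal. Crossing k contributes A^(sign_k * (1 - 2*s_k)); loop factor d = -A^2 - A^-2.
Tabulate the states by total A-exponent and number of loops L (A-exp: L × count):
  A^9: L=5 ×1
  A^7: L=4 ×9
  A^5: L=3 ×30, L=5 ×6
  A^3: L=2 ×45, L=4 ×37, L=6 ×2
  A^1: L=1 ×27, L=3 ×78, L=5 ×21
  A^-1: L=2 ×67, L=4 ×53, L=6 ×6
  A^-3: L=1 ×12, L=3 ×53, L=5 ×18, L=7 ×1
  A^-5: L=2 ×14, L=4 ×19, L=6 ×3
  A^-7: L=3 ×6, L=5 ×3
  A^-9: L=4 ×1
Each group contributes A^e * Σ count * d^(L-1):
Powers of d = -A^2 - A^-2: d^2 = A^4 + 2 + A^-4; d^3 = -A^6 - 3*A^2 - 3*A^-2 - A^-6; d^4 = A^8 + 4*A^4 + 6 + 4*A^-4 + A^-8; d^5 = -A^10 - 5*A^6 - 10*A^2 - 10*A^-2 - 5*A^-6 - A^-10; d^6 = A^12 + 6*A^8 + 15*A^4 + 20 + 15*A^-4 + 6*A^-8 + A^-12.
  A^9 * (d^4) = A^17 + 4*A^13 + 6*A^9 + 4*A^5 + A
  A^7 * (9*d^3) = -9*A^13 - 27*A^9 - 27*A^5 - 9*A
  A^5 * (30*d^2 + 6*d^4) = 6*A^13 + 54*A^9 + 96*A^5 + 54*A + 6*A^-3
  A^3 * (45*d + 37*d^3 + 2*d^5) = -2*A^13 - 47*A^9 - 176*A^5 - 176*A - 47*A^-3 - 2*A^-7
  A^1 * (27 + 78*d^2 + 21*d^4) = 21*A^9 + 162*A^5 + 309*A + 162*A^-3 + 21*A^-7
  A^-1 * (67*d + 53*d^3 + 6*d^5) = -6*A^9 - 83*A^5 - 286*A - 286*A^-3 - 83*A^-7 - 6*A^-11
  A^-3 * (12 + 53*d^2 + 18*d^4 + d^6) = A^9 + 24*A^5 + 140*A + 246*A^-3 + 140*A^-7 + 24*A^-11 + A^-15
  A^-5 * (14*d + 19*d^3 + 3*d^5) = -3*A^5 - 34*A - 101*A^-3 - 101*A^-7 - 34*A^-11 - 3*A^-15
  A^-7 * (6*d^2 + 3*d^4) = 3*A + 18*A^-3 + 30*A^-7 + 18*A^-11 + 3*A^-15
  A^-9 * (d^3) = -A^-3 - 3*A^-7 - 3*A^-11 - A^-15
Summing the groups: <K> = A^17 - A^13 + 2*A^9 - 3*A^5 + 2*A - 3*A^-3 + 2*A^-7 - A^-11
Normalise by the writhe: (-A^3)^(-w) = (-A^3)^(5) = -A^15, so f(A) = -A^15 * <K> = -A^32 + A^28 - 2*A^24 + 3*A^20 - 2*A^16 + 3*A^12 - 2*A^8 + A^4.
Substitute A = t^(-1/4), i.e. A^e → t^(-e/4): V(t) = t^-1 - 2*t^-2 + 3*t^-3 - 2*t^-4 + 3*t^-5 - 2*t^-6 + t^-7 - t^-8

Answer: t^-1 - 2*t^-2 + 3*t^-3 - 2*t^-4 + 3*t^-5 - 2*t^-6 + t^-7 - t^-8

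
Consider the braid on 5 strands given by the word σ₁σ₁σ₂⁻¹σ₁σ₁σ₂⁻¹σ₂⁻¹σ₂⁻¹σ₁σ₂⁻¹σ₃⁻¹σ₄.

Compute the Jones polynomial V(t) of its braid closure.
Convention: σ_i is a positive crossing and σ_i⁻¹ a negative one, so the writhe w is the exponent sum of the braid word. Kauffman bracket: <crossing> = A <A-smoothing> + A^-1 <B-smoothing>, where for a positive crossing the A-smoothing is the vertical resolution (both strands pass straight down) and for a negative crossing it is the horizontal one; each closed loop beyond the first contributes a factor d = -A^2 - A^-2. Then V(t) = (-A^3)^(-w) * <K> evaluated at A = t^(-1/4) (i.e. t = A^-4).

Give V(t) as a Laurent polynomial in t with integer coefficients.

-t^5 + 3*t^4 - 6*t^3 + 9*t^2 - 11*t + 13 - 11*t^-1 + 9*t^-2 - 6*t^-3 + 3*t^-4 - t^-5

Derivation:
The presented braid s1 s1 s2^-1 s1 s1 s2^-1 s2^-1 s2^-1 s1 s2^-1 s3^-1 s4 on 5 strands reduces by inverse Markov moves (closure unchanged at each step):
  Destabilize: the word has the form β·s4 where s4 occurs only as the final letter (β ∈ B_4); drop it and the last strand → 4 strands.
  Destabilize: the word has the form β·s3^-1 where s3^-1 occurs only as the final letter (β ∈ B_3); drop it and the last strand → 3 strands.
Reduced to β = s1 s1 s2^-1 s1 s1 s2^-1 s2^-1 s2^-1 s1 s2^-1 on 3 strands, 10 crossings.
Compute on β:
Braid: s1 s1 s2^-1 s1 s1 s2^-1 s2^-1 s2^-1 s1 s2^-1 on 3 strands, 10 crossings.
Writhe w = (#positive) - (#negative) = 5 - 5 = 0.
Computing the Kauffman bracket via state sum. There are 2^10 = 1024 states.
For each crossing: s=0 is the vertical smoothing, s=1 horizontal. Crossing k contributes A^(sign_k * (1 - 2*s_k)); loop factor d = -A^2 - A^-2.
Tabulate the states by total A-exponent and number of loops L (A-exp: L × count):
  A^10: L=6 ×1
  A^8: L=5 ×10
  A^6: L=4 ×43, L=6 ×2
  A^4: L=3 ×98, L=5 ×22
  A^2: L=2 ×121, L=4 ×83, L=6 ×6
  A^0: L=1 ×73, L=3 ×140, L=5 ×38, L=7 ×1
  A^-2: L=2 ×121, L=4 ×79, L=6 ×10
  A^-4: L=3 ×95, L=5 ×24, L=7 ×1
  A^-6: L=4 ×42, L=6 ×3
  A^-8: L=5 ×10
  A^-10: L=6 ×1
Each group contributes A^e * Σ count * d^(L-1):
Powers of d = -A^2 - A^-2: d^2 = A^4 + 2 + A^-4; d^3 = -A^6 - 3*A^2 - 3*A^-2 - A^-6; d^4 = A^8 + 4*A^4 + 6 + 4*A^-4 + A^-8; d^5 = -A^10 - 5*A^6 - 10*A^2 - 10*A^-2 - 5*A^-6 - A^-10; d^6 = A^12 + 6*A^8 + 15*A^4 + 20 + 15*A^-4 + 6*A^-8 + A^-12.
  A^10 * (d^5) = -A^20 - 5*A^16 - 10*A^12 - 10*A^8 - 5*A^4 - 1
  A^8 * (10*d^4) = 10*A^16 + 40*A^12 + 60*A^8 + 40*A^4 + 10
  A^6 * (43*d^3 + 2*d^5) = -2*A^16 - 53*A^12 - 149*A^8 - 149*A^4 - 53 - 2*A^-4
  A^4 * (98*d^2 + 22*d^4) = 22*A^12 + 186*A^8 + 328*A^4 + 186 + 22*A^-4
  A^2 * (121*d + 83*d^3 + 6*d^5) = -6*A^12 - 113*A^8 - 430*A^4 - 430 - 113*A^-4 - 6*A^-8
  A^0 * (73 + 140*d^2 + 38*d^4 + d^6) = A^12 + 44*A^8 + 307*A^4 + 601 + 307*A^-4 + 44*A^-8 + A^-12
  A^-2 * (121*d + 79*d^3 + 10*d^5) = -10*A^8 - 129*A^4 - 458 - 458*A^-4 - 129*A^-8 - 10*A^-12
  A^-4 * (95*d^2 + 24*d^4 + d^6) = A^8 + 30*A^4 + 206 + 354*A^-4 + 206*A^-8 + 30*A^-12 + A^-16
  A^-6 * (42*d^3 + 3*d^5) = -3*A^4 - 57 - 156*A^-4 - 156*A^-8 - 57*A^-12 - 3*A^-16
  A^-8 * (10*d^4) = 10 + 40*A^-4 + 60*A^-8 + 40*A^-12 + 10*A^-16
  A^-10 * (d^5) = -1 - 5*A^-4 - 10*A^-8 - 10*A^-12 - 5*A^-16 - A^-20
Summing the groups: <K> = -A^20 + 3*A^16 - 6*A^12 + 9*A^8 - 11*A^4 + 13 - 11*A^-4 + 9*A^-8 - 6*A^-12 + 3*A^-16 - A^-20
Normalise by the writhe: (-A^3)^(-w) = (-A^3)^(0) = 1, so f(A) = 1 * <K> = -A^20 + 3*A^16 - 6*A^12 + 9*A^8 - 11*A^4 + 13 - 11*A^-4 + 9*A^-8 - 6*A^-12 + 3*A^-16 - A^-20.
Substitute A = t^(-1/4), i.e. A^e → t^(-e/4): V(t) = -t^5 + 3*t^4 - 6*t^3 + 9*t^2 - 11*t + 13 - 11*t^-1 + 9*t^-2 - 6*t^-3 + 3*t^-4 - t^-5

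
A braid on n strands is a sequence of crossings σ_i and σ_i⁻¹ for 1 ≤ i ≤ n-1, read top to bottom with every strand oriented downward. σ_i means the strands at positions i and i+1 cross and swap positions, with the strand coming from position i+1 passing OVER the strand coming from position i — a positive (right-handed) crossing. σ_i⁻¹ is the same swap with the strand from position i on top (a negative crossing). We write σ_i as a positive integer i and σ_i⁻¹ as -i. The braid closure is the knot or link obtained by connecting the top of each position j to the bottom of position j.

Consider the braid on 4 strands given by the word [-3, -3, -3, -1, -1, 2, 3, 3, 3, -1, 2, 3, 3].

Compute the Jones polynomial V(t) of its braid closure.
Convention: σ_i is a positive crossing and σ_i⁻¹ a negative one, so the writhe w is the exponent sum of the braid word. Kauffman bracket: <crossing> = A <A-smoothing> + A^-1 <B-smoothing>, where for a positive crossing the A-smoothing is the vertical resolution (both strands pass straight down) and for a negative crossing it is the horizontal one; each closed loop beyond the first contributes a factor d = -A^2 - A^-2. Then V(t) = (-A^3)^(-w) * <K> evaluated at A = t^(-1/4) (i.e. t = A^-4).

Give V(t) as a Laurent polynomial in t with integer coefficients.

The presented braid s3^-1 s3^-1 s3^-1 s1^-1 s1^-1 s2 s3 s3 s3 s1^-1 s2 s3 s3 on 4 strands reduces by inverse Markov moves (closure unchanged at each step):
  Deconjugate: the word is γ·β·γ⁻¹ with γ = s3^-1 s3^-1 (prefix) and γ⁻¹ = s3 s3 (suffix); strip both.
Reduced to β = s3^-1 s1^-1 s1^-1 s2 s3 s3 s3 s1^-1 s2 on 4 strands, 9 crossings.
Compute on β:
Braid: s3^-1 s1^-1 s1^-1 s2 s3 s3 s3 s1^-1 s2 on 4 strands, 9 crossings.
Writhe w = (#positive) - (#negative) = 5 - 4 = 1.
Computing the Kauffman bracket via state sum. There are 2^9 = 512 states.
Smooth each crossing (0=||, 1=⌣⌢); contribution A^(Σ sign_k(1-2s_k)) * d^(L-1).
Tabulate the states by total A-exponent and number of loops L (A-exp: L × count):
  A^9: L=4 ×1
  A^7: L=3 ×5, L=5 ×4
  A^5: L=2 ×10, L=4 ×23, L=6 ×3
  A^3: L=1 ×8, L=3 ×57, L=5 ×18, L=7 ×1
  A^1: L=2 ×70, L=4 ×50, L=6 ×6
  A^-1: L=1 ×33, L=3 ×75, L=5 ×18
  A^-3: L=2 ×51, L=4 ×32, L=6 ×1
  A^-5: L=3 ×32, L=5 ×4
  A^-7: L=4 ×9
  A^-9: L=5 ×1
Each group contributes A^e * Σ count * d^(L-1):
Powers of d = -A^2 - A^-2: d^2 = A^4 + 2 + A^-4; d^3 = -A^6 - 3*A^2 - 3*A^-2 - A^-6; d^4 = A^8 + 4*A^4 + 6 + 4*A^-4 + A^-8; d^5 = -A^10 - 5*A^6 - 10*A^2 - 10*A^-2 - 5*A^-6 - A^-10; d^6 = A^12 + 6*A^8 + 15*A^4 + 20 + 15*A^-4 + 6*A^-8 + A^-12.
  A^9 * (d^3) = -A^15 - 3*A^11 - 3*A^7 - A^3
  A^7 * (5*d^2 + 4*d^4) = 4*A^15 + 21*A^11 + 34*A^7 + 21*A^3 + 4*A^-1
  A^5 * (10*d + 23*d^3 + 3*d^5) = -3*A^15 - 38*A^11 - 109*A^7 - 109*A^3 - 38*A^-1 - 3*A^-5
  A^3 * (8 + 57*d^2 + 18*d^4 + d^6) = A^15 + 24*A^11 + 144*A^7 + 250*A^3 + 144*A^-1 + 24*A^-5 + A^-9
  A^1 * (70*d + 50*d^3 + 6*d^5) = -6*A^11 - 80*A^7 - 280*A^3 - 280*A^-1 - 80*A^-5 - 6*A^-9
  A^-1 * (33 + 75*d^2 + 18*d^4) = 18*A^7 + 147*A^3 + 291*A^-1 + 147*A^-5 + 18*A^-9
  A^-3 * (51*d + 32*d^3 + d^5) = -A^7 - 37*A^3 - 157*A^-1 - 157*A^-5 - 37*A^-9 - A^-13
  A^-5 * (32*d^2 + 4*d^4) = 4*A^3 + 48*A^-1 + 88*A^-5 + 48*A^-9 + 4*A^-13
  A^-7 * (9*d^3) = -9*A^-1 - 27*A^-5 - 27*A^-9 - 9*A^-13
  A^-9 * (d^4) = A^-1 + 4*A^-5 + 6*A^-9 + 4*A^-13 + A^-17
Summing the groups: <K> = A^15 - 2*A^11 + 3*A^7 - 5*A^3 + 4*A^-1 - 4*A^-5 + 3*A^-9 - 2*A^-13 + A^-17
Normalise by the writhe: (-A^3)^(-w) = (-A^3)^(-1) = -A^-3, so f(A) = -A^-3 * <K> = -A^12 + 2*A^8 - 3*A^4 + 5 - 4*A^-4 + 4*A^-8 - 3*A^-12 + 2*A^-16 - A^-20.
Substitute A = t^(-1/4), i.e. A^e → t^(-e/4): V(t) = -t^5 + 2*t^4 - 3*t^3 + 4*t^2 - 4*t + 5 - 3*t^-1 + 2*t^-2 - t^-3

Answer: -t^5 + 2*t^4 - 3*t^3 + 4*t^2 - 4*t + 5 - 3*t^-1 + 2*t^-2 - t^-3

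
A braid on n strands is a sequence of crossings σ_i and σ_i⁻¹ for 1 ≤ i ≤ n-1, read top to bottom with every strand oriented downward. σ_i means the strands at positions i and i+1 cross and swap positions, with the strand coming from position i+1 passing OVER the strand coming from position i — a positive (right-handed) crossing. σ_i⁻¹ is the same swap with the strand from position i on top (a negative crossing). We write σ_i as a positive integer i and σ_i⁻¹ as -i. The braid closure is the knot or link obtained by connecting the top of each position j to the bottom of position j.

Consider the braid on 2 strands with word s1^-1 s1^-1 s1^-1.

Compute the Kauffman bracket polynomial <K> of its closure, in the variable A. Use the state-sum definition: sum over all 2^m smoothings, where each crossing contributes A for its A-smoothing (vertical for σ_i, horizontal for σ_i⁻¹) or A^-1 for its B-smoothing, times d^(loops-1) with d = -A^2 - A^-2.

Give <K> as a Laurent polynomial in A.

Braid: s1^-1 s1^-1 s1^-1 on 2 strands, 3 crossings.
Writhe w = (#positive) - (#negative) = 0 - 3 = -3.
Enumerate smoothing states for the bracket polynomial. There are 2^3 = 8 states.
Smooth each crossing (0=||, 1=⌣⌢); contribution A^(Σ sign_k(1-2s_k)) * d^(L-1).
  state 000: A-exp=-3, loops=2, term = A^-3 * d^1
  state 001: A-exp=-1, loops=1, term = A^-1 * d^0
  state 010: A-exp=-1, loops=1, term = A^-1 * d^0
  state 011: A-exp=+1, loops=2, term = A^1 * d^1
  state 100: A-exp=-1, loops=1, term = A^-1 * d^0
  state 101: A-exp=+1, loops=2, term = A^1 * d^1
  state 110: A-exp=+1, loops=2, term = A^1 * d^1
  state 111: A-exp=+3, loops=3, term = A^3 * d^2
Collect the terms by A-exponent (count of states per loop number):
Powers of d = -A^2 - A^-2: d^2 = A^4 + 2 + A^-4.
  A^3 * (d^2) = A^7 + 2*A^3 + A^-1
  A^1 * (3*d) = -3*A^3 - 3*A^-1
  A^-1 * (3) = 3*A^-1
  A^-3 * (d) = -A^-1 - A^-5
Summing the groups: <K> = A^7 - A^3 - A^-5

Answer: A^7 - A^3 - A^-5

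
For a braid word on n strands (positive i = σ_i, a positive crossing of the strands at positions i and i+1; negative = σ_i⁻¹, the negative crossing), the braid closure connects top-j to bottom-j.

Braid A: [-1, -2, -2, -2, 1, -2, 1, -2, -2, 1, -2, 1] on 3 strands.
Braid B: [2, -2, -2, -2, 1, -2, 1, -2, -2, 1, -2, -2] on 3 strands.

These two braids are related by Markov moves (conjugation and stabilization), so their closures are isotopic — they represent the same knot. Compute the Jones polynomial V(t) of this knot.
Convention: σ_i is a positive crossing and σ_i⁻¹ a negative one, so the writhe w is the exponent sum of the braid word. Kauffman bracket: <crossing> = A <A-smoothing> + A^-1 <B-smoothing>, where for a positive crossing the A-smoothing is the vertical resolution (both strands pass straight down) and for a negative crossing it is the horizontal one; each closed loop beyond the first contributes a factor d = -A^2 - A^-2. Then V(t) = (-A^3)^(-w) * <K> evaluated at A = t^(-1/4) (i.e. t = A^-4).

Markov-equivalent braids have isotopic closures, hence identical knot invariants. Strip the Markov moves from each word to reach a common short braid β, then compute V(t) once on β.
Braid A: s1^-1 s2^-1 s2^-1 s2^-1 s1 s2^-1 s1 s2^-1 s2^-1 s1 s2^-1 s1 on 3 strands reduces by inverse Markov moves (closure unchanged at each step):
  Deconjugate: the word is γ·β·γ⁻¹ with γ = s1^-1 (prefix) and γ⁻¹ = s1 (suffix); strip both.
Reduced to β = s2^-1 s2^-1 s2^-1 s1 s2^-1 s1 s2^-1 s2^-1 s1 s2^-1 on 3 strands, 10 crossings.
Braid B: s2 s2^-1 s2^-1 s2^-1 s1 s2^-1 s1 s2^-1 s2^-1 s1 s2^-1 s2^-1 on 3 strands reduces by inverse Markov moves (closure unchanged at each step):
  Deconjugate: the word is γ·β·γ⁻¹ with γ = s2 (prefix) and γ⁻¹ = s2^-1 (suffix); strip both.
Reduced to β = s2^-1 s2^-1 s2^-1 s1 s2^-1 s1 s2^-1 s2^-1 s1 s2^-1 on 3 strands, 10 crossings.
Both give the same β = s2^-1 s2^-1 s2^-1 s1 s2^-1 s1 s2^-1 s2^-1 s1 s2^-1 on 3 strands, so one state sum suffices:
Braid: s2^-1 s2^-1 s2^-1 s1 s2^-1 s1 s2^-1 s2^-1 s1 s2^-1 on 3 strands, 10 crossings.
Writhe w = (#positive) - (#negative) = 3 - 7 = -4.
Computing the Kauffman bracket via state sum. There are 2^10 = 1024 states.
Smooth each crossing (0=||, 1=⌣⌢); contribution A^(Σ sign_k(1-2s_k)) * d^(L-1).
Tabulate the states by total A-exponent and number of loops L (A-exp: L × count):
  A^10: L=8 ×1
  A^8: L=7 ×10
  A^6: L=6 ×45
  A^4: L=5 ×119, L=7 ×1
  A^2: L=4 ×202, L=6 ×8
  A^0: L=3 ×224, L=5 ×28
  A^-2: L=2 ×156, L=4 ×53, L=6 ×1
  A^-4: L=1 ×57, L=3 ×59, L=5 ×4
  A^-6: L=2 ×38, L=4 ×7
  A^-8: L=3 ×10
  A^-10: L=4 ×1
Each group contributes A^e * Σ count * d^(L-1):
Powers of d = -A^2 - A^-2: d^2 = A^4 + 2 + A^-4; d^3 = -A^6 - 3*A^2 - 3*A^-2 - A^-6; d^4 = A^8 + 4*A^4 + 6 + 4*A^-4 + A^-8; d^5 = -A^10 - 5*A^6 - 10*A^2 - 10*A^-2 - 5*A^-6 - A^-10; d^6 = A^12 + 6*A^8 + 15*A^4 + 20 + 15*A^-4 + 6*A^-8 + A^-12; d^7 = -A^14 - 7*A^10 - 21*A^6 - 35*A^2 - 35*A^-2 - 21*A^-6 - 7*A^-10 - A^-14.
  A^10 * (d^7) = -A^24 - 7*A^20 - 21*A^16 - 35*A^12 - 35*A^8 - 21*A^4 - 7 - A^-4
  A^8 * (10*d^6) = 10*A^20 + 60*A^16 + 150*A^12 + 200*A^8 + 150*A^4 + 60 + 10*A^-4
  A^6 * (45*d^5) = -45*A^16 - 225*A^12 - 450*A^8 - 450*A^4 - 225 - 45*A^-4
  A^4 * (119*d^4 + d^6) = A^16 + 125*A^12 + 491*A^8 + 734*A^4 + 491 + 125*A^-4 + A^-8
  A^2 * (202*d^3 + 8*d^5) = -8*A^12 - 242*A^8 - 686*A^4 - 686 - 242*A^-4 - 8*A^-8
  A^0 * (224*d^2 + 28*d^4) = 28*A^8 + 336*A^4 + 616 + 336*A^-4 + 28*A^-8
  A^-2 * (156*d + 53*d^3 + d^5) = -A^8 - 58*A^4 - 325 - 325*A^-4 - 58*A^-8 - A^-12
  A^-4 * (57 + 59*d^2 + 4*d^4) = 4*A^4 + 75 + 199*A^-4 + 75*A^-8 + 4*A^-12
  A^-6 * (38*d + 7*d^3) = -7 - 59*A^-4 - 59*A^-8 - 7*A^-12
  A^-8 * (10*d^2) = 10*A^-4 + 20*A^-8 + 10*A^-12
  A^-10 * (d^3) = -A^-4 - 3*A^-8 - 3*A^-12 - A^-16
Summing the groups: <K> = -A^24 + 3*A^20 - 5*A^16 + 7*A^12 - 9*A^8 + 9*A^4 - 8 + 7*A^-4 - 4*A^-8 + 3*A^-12 - A^-16
Normalise by the writhe: (-A^3)^(-w) = (-A^3)^(4) = A^12, so f(A) = A^12 * <K> = -A^36 + 3*A^32 - 5*A^28 + 7*A^24 - 9*A^20 + 9*A^16 - 8*A^12 + 7*A^8 - 4*A^4 + 3 - A^-4.
Substitute A = t^(-1/4), i.e. A^e → t^(-e/4): V(t) = -t + 3 - 4*t^-1 + 7*t^-2 - 8*t^-3 + 9*t^-4 - 9*t^-5 + 7*t^-6 - 5*t^-7 + 3*t^-8 - t^-9

Answer: -t + 3 - 4*t^-1 + 7*t^-2 - 8*t^-3 + 9*t^-4 - 9*t^-5 + 7*t^-6 - 5*t^-7 + 3*t^-8 - t^-9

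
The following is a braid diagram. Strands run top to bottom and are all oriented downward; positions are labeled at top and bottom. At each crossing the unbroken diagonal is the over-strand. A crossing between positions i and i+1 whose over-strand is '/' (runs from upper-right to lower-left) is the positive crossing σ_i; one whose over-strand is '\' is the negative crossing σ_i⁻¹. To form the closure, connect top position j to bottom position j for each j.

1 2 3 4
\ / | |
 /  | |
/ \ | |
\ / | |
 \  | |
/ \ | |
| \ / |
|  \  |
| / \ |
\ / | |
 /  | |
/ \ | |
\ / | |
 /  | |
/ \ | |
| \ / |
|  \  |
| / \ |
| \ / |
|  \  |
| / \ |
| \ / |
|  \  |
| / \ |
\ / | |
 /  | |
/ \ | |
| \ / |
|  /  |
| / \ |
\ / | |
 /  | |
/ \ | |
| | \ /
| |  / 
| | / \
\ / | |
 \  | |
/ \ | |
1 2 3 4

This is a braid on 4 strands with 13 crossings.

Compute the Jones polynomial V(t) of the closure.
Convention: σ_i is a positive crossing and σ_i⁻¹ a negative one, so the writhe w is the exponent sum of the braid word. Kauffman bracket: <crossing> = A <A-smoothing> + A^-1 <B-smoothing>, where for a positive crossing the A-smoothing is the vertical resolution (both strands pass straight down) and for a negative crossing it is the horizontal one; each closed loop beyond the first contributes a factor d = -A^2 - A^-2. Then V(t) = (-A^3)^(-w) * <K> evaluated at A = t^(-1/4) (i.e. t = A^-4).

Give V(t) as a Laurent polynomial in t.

-t^3 + t^2 - t + 3 - t^-1 + t^-2 - t^-3

Derivation:
Reading the diagram top to bottom ('/'-over between positions i,i+1 = s_i, '\'-over = s_i^-1): braid word = s1 s1^-1 s2^-1 s1 s1 s2^-1 s2^-1 s2^-1 s1 s2 s1 s3 s1^-1.
The presented braid s1 s1^-1 s2^-1 s1 s1 s2^-1 s2^-1 s2^-1 s1 s2 s1 s3 s1^-1 on 4 strands reduces by inverse Markov moves (closure unchanged at each step):
  Deconjugate: the word is γ·β·γ⁻¹ with γ = s1 (prefix) and γ⁻¹ = s1^-1 (suffix); strip both.
  Destabilize: the word has the form β·s3 where s3 occurs only as the final letter (β ∈ B_3); drop it and the last strand → 3 strands.
  Deconjugate: the word is γ·β·γ⁻¹ with γ = s1^-1 s2^-1 (prefix) and γ⁻¹ = s2 s1 (suffix); strip both.
Reduced to β = s1 s1 s2^-1 s2^-1 s2^-1 s1 on 3 strands, 6 crossings.
Compute on β:
Braid: s1 s1 s2^-1 s2^-1 s2^-1 s1 on 3 strands, 6 crossings.
Writhe w = (#positive) - (#negative) = 3 - 3 = 0.
State-sum expansion of <K>. There are 2^6 = 64 states.
Smooth each crossing (0=||, 1=⌣⌢); contribution A^(Σ sign_k(1-2s_k)) * d^(L-1).
Tabulate the states by total A-exponent and number of loops L (A-exp: L × count):
  A^6: L=4 ×1
  A^4: L=3 ×6
  A^2: L=2 ×12, L=4 ×3
  A^0: L=1 ×9, L=3 ×10, L=5 ×1
  A^-2: L=2 ×12, L=4 ×3
  A^-4: L=3 ×6
  A^-6: L=4 ×1
Each group contributes A^e * Σ count * d^(L-1):
Powers of d = -A^2 - A^-2: d^2 = A^4 + 2 + A^-4; d^3 = -A^6 - 3*A^2 - 3*A^-2 - A^-6; d^4 = A^8 + 4*A^4 + 6 + 4*A^-4 + A^-8.
  A^6 * (d^3) = -A^12 - 3*A^8 - 3*A^4 - 1
  A^4 * (6*d^2) = 6*A^8 + 12*A^4 + 6
  A^2 * (12*d + 3*d^3) = -3*A^8 - 21*A^4 - 21 - 3*A^-4
  A^0 * (9 + 10*d^2 + d^4) = A^8 + 14*A^4 + 35 + 14*A^-4 + A^-8
  A^-2 * (12*d + 3*d^3) = -3*A^4 - 21 - 21*A^-4 - 3*A^-8
  A^-4 * (6*d^2) = 6 + 12*A^-4 + 6*A^-8
  A^-6 * (d^3) = -1 - 3*A^-4 - 3*A^-8 - A^-12
Summing the groups: <K> = -A^12 + A^8 - A^4 + 3 - A^-4 + A^-8 - A^-12
Normalise by the writhe: (-A^3)^(-w) = (-A^3)^(0) = 1, so f(A) = 1 * <K> = -A^12 + A^8 - A^4 + 3 - A^-4 + A^-8 - A^-12.
Substitute A = t^(-1/4), i.e. A^e → t^(-e/4): V(t) = -t^3 + t^2 - t + 3 - t^-1 + t^-2 - t^-3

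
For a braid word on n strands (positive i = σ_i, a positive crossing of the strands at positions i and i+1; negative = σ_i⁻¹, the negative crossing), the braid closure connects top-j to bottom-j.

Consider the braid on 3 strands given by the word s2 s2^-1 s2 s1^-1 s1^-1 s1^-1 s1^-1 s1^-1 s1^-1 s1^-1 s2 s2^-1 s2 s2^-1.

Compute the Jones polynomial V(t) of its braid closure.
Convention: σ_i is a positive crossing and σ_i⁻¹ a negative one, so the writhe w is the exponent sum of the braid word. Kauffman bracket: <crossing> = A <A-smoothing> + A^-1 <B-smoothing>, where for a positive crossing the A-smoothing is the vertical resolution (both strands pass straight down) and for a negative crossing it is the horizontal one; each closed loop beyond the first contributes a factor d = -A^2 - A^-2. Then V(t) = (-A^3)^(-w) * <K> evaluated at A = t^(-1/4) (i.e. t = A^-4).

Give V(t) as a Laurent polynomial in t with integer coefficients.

t^-3 + t^-5 - t^-6 + t^-7 - t^-8 + t^-9 - t^-10

Derivation:
The presented braid s2 s2^-1 s2 s1^-1 s1^-1 s1^-1 s1^-1 s1^-1 s1^-1 s1^-1 s2 s2^-1 s2 s2^-1 on 3 strands reduces by inverse Markov moves (closure unchanged at each step):
  Deconjugate: the word is γ·β·γ⁻¹ with γ = s2 (prefix) and γ⁻¹ = s2^-1 (suffix); strip both.
  Deconjugate: the word is γ·β·γ⁻¹ with γ = s2^-1 s2 (prefix) and γ⁻¹ = s2^-1 s2 (suffix); strip both.
  Destabilize: the word has the form β·s2 where s2 occurs only as the final letter (β ∈ B_2); drop it and the last strand → 2 strands.
Reduced to β = s1^-1 s1^-1 s1^-1 s1^-1 s1^-1 s1^-1 s1^-1 on 2 strands, 7 crossings.
Compute on β:
Braid: s1^-1 s1^-1 s1^-1 s1^-1 s1^-1 s1^-1 s1^-1 on 2 strands, 7 crossings.
Writhe w = (#positive) - (#negative) = 0 - 7 = -7.
Enumerate smoothing states for the bracket polynomial. There are 2^7 = 128 states.
Smooth each crossing (0=||, 1=⌣⌢); contribution A^(Σ sign_k(1-2s_k)) * d^(L-1).
Tabulate the states by total A-exponent and number of loops L (A-exp: L × count):
  A^7: L=7 ×1
  A^5: L=6 ×7
  A^3: L=5 ×21
  A^1: L=4 ×35
  A^-1: L=3 ×35
  A^-3: L=2 ×21
  A^-5: L=1 ×7
  A^-7: L=2 ×1
Each group contributes A^e * Σ count * d^(L-1):
Powers of d = -A^2 - A^-2: d^2 = A^4 + 2 + A^-4; d^3 = -A^6 - 3*A^2 - 3*A^-2 - A^-6; d^4 = A^8 + 4*A^4 + 6 + 4*A^-4 + A^-8; d^5 = -A^10 - 5*A^6 - 10*A^2 - 10*A^-2 - 5*A^-6 - A^-10; d^6 = A^12 + 6*A^8 + 15*A^4 + 20 + 15*A^-4 + 6*A^-8 + A^-12.
  A^7 * (d^6) = A^19 + 6*A^15 + 15*A^11 + 20*A^7 + 15*A^3 + 6*A^-1 + A^-5
  A^5 * (7*d^5) = -7*A^15 - 35*A^11 - 70*A^7 - 70*A^3 - 35*A^-1 - 7*A^-5
  A^3 * (21*d^4) = 21*A^11 + 84*A^7 + 126*A^3 + 84*A^-1 + 21*A^-5
  A^1 * (35*d^3) = -35*A^7 - 105*A^3 - 105*A^-1 - 35*A^-5
  A^-1 * (35*d^2) = 35*A^3 + 70*A^-1 + 35*A^-5
  A^-3 * (21*d) = -21*A^-1 - 21*A^-5
  A^-5 * (7) = 7*A^-5
  A^-7 * (d) = -A^-5 - A^-9
Summing the groups: <K> = A^19 - A^15 + A^11 - A^7 + A^3 - A^-1 - A^-9
Normalise by the writhe: (-A^3)^(-w) = (-A^3)^(7) = -A^21, so f(A) = -A^21 * <K> = -A^40 + A^36 - A^32 + A^28 - A^24 + A^20 + A^12.
Substitute A = t^(-1/4), i.e. A^e → t^(-e/4): V(t) = t^-3 + t^-5 - t^-6 + t^-7 - t^-8 + t^-9 - t^-10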